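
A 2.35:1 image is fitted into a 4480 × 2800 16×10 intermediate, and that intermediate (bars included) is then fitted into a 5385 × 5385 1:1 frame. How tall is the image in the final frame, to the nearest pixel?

Inside the 4480×2800 canvas the image is width-limited at 4480.00 × 1906.38.
Second fit — the 16×10 canvas into 5385×5385 spans the width: 5385.00 × 3365.62 (×1.2020 from 4480×2800).
The image scales with it: height 1906.38 × 1.2020 ≈ 2291.49.

2291 px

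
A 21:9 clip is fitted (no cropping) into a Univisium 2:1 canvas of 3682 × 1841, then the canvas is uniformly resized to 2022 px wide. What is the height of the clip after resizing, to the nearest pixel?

Fitted into 3682×1841, the clip spans the width; its height is 3682 × 9/21 ≈ 1578.00 px.
The frame scales by 2022/3682 = 0.5492; 1578.00 × 0.5492 ≈ 866.57 px.

867 px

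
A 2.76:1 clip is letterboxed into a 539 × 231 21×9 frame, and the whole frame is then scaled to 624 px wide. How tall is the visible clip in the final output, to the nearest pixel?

226 px

Fitted into 539×231, the clip spans the width; its height is 539 / 2.760 ≈ 195.29 px.
The frame scales by 624/539 = 1.1577; 195.29 × 1.1577 ≈ 226.09 px.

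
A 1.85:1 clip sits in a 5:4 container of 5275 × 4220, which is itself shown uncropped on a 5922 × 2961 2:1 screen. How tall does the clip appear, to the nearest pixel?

2001 px

Inside the 5275×4220 canvas the clip is width-limited at 5275.00 × 2851.35.
5:4 in 5922×2961: fills the height, so the intermediate becomes 3701.25 × 2961.00 — a scale of ×0.7017.
The clip scales with it: height 2851.35 × 0.7017 ≈ 2000.68.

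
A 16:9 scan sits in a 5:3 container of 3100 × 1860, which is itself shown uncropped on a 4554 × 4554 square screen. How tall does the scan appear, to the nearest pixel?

2562 px

First fit — 16:9 into 3100×1860 spans the width: 3100.00 × 1743.75.
The 5:3 canvas is width-limited in 4554×4554, giving 4554.00 × 2732.40; scale factor 1.4690.
The scan scales with it: height 1743.75 × 1.4690 ≈ 2561.62.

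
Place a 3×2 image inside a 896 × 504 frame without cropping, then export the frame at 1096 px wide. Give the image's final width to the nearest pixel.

925 px

At 896×504 the image is height-limited, so width = 504 × 3/2 ≈ 756.00 px.
Scaling 896 → 1096 is ×1.2232, so the width becomes 756.00 × 1.2232 ≈ 924.75 px.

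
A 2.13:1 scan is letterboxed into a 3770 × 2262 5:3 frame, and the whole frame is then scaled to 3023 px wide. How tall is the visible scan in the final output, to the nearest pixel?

Fitted into 3770×2262, the scan spans the width; its height is 3770 / 2.130 ≈ 1769.95 px.
The frame scales by 3023/3770 = 0.8019; 1769.95 × 0.8019 ≈ 1419.25 px.

1419 px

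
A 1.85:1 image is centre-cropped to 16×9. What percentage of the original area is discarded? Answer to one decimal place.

The height stays; only width is cut (since 16×9 is narrower than 1.85:1).
Fraction kept = (1.778)/(1.850) ≈ 96.10%, so 3.90% is lost.

3.9%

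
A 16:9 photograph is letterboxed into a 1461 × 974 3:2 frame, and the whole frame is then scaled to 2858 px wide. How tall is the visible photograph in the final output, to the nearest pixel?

At 1461×974 the photograph is width-limited, so height = 1461 × 9/16 ≈ 821.81 px.
The frame scales by 2858/1461 = 1.9562; 821.81 × 1.9562 ≈ 1607.62 px.

1608 px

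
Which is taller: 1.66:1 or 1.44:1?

1.66 and 1.44; 1.66 > 1.44. The smaller width-to-height ratio is the taller frame.

1.44:1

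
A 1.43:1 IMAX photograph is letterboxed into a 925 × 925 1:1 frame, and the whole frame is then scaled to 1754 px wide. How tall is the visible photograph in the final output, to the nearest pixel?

Fitted into 925×925, the photograph spans the width; its height is 925 / 1.430 ≈ 646.85 px.
Resizing to 1754 px wide multiplies everything by 1.8962: 646.85 → 1226.57 px.

1227 px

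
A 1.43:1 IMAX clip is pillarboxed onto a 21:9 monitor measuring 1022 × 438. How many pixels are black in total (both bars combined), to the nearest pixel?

Since 1.430 < 2.333, the clip is height-limited.
The clip is 438 × 1.430 ≈ 626.3400 px wide.
Black = 1022 − 626.3400 = 395.6600 px.
Across the 438-px span: 395.6600 × 438 ≈ 173299 px.

173299 pixels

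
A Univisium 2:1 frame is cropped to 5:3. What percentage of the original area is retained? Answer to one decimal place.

5:3 is narrower than Univisium 2:1, so the crop keeps the full height and trims the width.
Area ratio = (1.667)/(2.000) = 83.33% retained.

83.3%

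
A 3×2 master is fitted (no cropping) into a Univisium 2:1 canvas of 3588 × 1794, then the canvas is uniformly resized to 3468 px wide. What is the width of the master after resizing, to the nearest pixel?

2601 px

At 3588×1794 the master is height-limited, so width = 1794 × 3/2 ≈ 2691.00 px.
Scaling 3588 → 3468 is ×0.9666, so the width becomes 2691.00 × 0.9666 ≈ 2601.00 px.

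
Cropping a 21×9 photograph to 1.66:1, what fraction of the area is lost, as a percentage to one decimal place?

28.9%

Going from 21×9 to 1.66:1 means cutting width while keeping height.
Area ratio = (1.660)/(2.333) = 71.14%; the remaining 28.86% is cropped out.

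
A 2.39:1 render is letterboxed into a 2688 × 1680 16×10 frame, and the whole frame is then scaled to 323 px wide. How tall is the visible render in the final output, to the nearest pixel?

At 2688×1680 the render is width-limited, so height = 2688 / 2.390 ≈ 1124.69 px.
The frame scales by 323/2688 = 0.1202; 1124.69 × 0.1202 ≈ 135.15 px.

135 px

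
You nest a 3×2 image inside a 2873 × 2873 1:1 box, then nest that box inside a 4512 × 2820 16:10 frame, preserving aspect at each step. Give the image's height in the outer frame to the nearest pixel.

1880 px

First fit — 3×2 into 2873×2873 spans the width: 2873.00 × 1915.33.
1:1 in 4512×2820: fills the height, so the intermediate becomes 2820.00 × 2820.00 — a scale of ×0.9816.
The image scales with it: height 1915.33 × 0.9816 ≈ 1880.00.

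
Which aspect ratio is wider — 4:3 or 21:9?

21:9

4:3 = 1.333 and 21:9 = 2.333; 2.333 > 1.333.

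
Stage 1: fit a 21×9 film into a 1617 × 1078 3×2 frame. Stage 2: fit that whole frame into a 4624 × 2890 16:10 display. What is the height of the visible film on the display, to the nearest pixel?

1858 px

Inside the 1617×1078 canvas the film is width-limited at 1617.00 × 693.00.
The 3×2 canvas is height-limited in 4624×2890, giving 4335.00 × 2890.00; scale factor 2.6809.
So the film's height is 693.00 × 2.6809 ≈ 1857.86.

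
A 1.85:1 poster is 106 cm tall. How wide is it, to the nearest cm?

106 × 1.850 = 196.10.

196 cm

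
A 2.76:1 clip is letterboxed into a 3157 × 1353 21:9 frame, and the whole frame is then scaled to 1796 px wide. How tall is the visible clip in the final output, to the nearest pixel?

651 px

At 3157×1353 the clip is width-limited, so height = 3157 / 2.760 ≈ 1143.84 px.
Scaling 3157 → 1796 is ×0.5689, so the height becomes 1143.84 × 0.5689 ≈ 650.72 px.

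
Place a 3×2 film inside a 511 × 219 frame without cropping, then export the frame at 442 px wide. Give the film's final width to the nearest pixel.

Fitted into 511×219, the film spans the height; its width is 219 × 3/2 ≈ 328.50 px.
Scaling 511 → 442 is ×0.8650, so the width becomes 328.50 × 0.8650 ≈ 284.14 px.

284 px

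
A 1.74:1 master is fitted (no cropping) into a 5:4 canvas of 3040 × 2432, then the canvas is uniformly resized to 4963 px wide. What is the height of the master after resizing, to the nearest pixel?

Fitted into 3040×2432, the master spans the width; its height is 3040 / 1.740 ≈ 1747.13 px.
Scaling 3040 → 4963 is ×1.6326, so the height becomes 1747.13 × 1.6326 ≈ 2852.30 px.

2852 px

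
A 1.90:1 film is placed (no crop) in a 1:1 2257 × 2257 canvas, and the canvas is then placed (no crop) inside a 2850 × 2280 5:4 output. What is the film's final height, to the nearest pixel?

1.90:1 in 2257×2257: fills the width, so the film is 2257.00 × 1187.89.
Second fit — the 1:1 canvas into 2850×2280 spans the height: 2280.00 × 2280.00 (×1.0102 from 2257×2257).
The film scales with it: height 1187.89 × 1.0102 ≈ 1200.00.

1200 px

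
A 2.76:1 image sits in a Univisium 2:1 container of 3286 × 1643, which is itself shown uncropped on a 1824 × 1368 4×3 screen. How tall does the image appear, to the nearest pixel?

2.76:1 in 3286×1643: fills the width, so the image is 3286.00 × 1190.58.
The Univisium 2:1 canvas is width-limited in 1824×1368, giving 1824.00 × 912.00; scale factor 0.5551.
So the image's height is 1190.58 × 0.5551 ≈ 660.87.

661 px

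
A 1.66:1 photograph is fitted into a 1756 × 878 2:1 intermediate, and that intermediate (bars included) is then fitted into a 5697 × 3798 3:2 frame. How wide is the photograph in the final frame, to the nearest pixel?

4729 px

1.66:1 in 1756×878: fills the height, so the photograph is 1457.48 × 878.00.
The 2:1 canvas is width-limited in 5697×3798, giving 5697.00 × 2848.50; scale factor 3.2443.
Applying the same ×3.2443: 1457.48 → 4728.51.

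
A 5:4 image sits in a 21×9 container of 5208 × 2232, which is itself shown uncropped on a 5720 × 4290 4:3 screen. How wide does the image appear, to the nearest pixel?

First fit — 5:4 into 5208×2232 spans the height: 2790.00 × 2232.00.
21×9 in 5720×4290: fills the width, so the intermediate becomes 5720.00 × 2451.43 — a scale of ×1.0983.
The image scales with it: width 2790.00 × 1.0983 ≈ 3064.29.

3064 px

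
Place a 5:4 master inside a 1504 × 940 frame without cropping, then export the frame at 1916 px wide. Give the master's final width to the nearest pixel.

At 1504×940 the master is height-limited, so width = 940 × 5/4 ≈ 1175.00 px.
Scaling 1504 → 1916 is ×1.2739, so the width becomes 1175.00 × 1.2739 ≈ 1496.88 px.

1497 px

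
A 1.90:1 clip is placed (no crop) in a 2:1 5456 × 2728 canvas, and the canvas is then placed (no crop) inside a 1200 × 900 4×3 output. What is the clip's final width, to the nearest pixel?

First fit — 1.90:1 into 5456×2728 spans the height: 5183.20 × 2728.00.
The 2:1 canvas is width-limited in 1200×900, giving 1200.00 × 600.00; scale factor 0.2199.
Applying the same ×0.2199: 5183.20 → 1140.00.

1140 px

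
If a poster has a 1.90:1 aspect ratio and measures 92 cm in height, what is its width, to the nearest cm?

At 1.90:1, 92 × 1.900 ≈ 174.80.

175 cm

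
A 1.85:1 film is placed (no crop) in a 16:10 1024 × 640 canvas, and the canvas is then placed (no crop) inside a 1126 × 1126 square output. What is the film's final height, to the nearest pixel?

609 px

First fit — 1.85:1 into 1024×640 spans the width: 1024.00 × 553.51.
The 16:10 canvas is width-limited in 1126×1126, giving 1126.00 × 703.75; scale factor 1.0996.
The film scales with it: height 553.51 × 1.0996 ≈ 608.65.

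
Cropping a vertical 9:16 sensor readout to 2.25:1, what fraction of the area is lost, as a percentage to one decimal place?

75.0%

The width stays; only height is cut (since 2.25:1 is wider than vertical 9:16).
(0.562)/(2.250) ≈ 0.250 of the area survives, leaving 75.00% discarded.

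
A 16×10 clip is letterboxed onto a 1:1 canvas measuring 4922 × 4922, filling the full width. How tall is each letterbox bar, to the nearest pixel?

That makes the image 3076.25 px tall (4922 × 10/16).
4922 − 3076.25 = 1845.75 px of bars (922.88 each).

923 px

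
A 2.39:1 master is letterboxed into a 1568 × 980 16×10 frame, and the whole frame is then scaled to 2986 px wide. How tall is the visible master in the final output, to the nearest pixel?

1249 px

At 1568×980 the master is width-limited, so height = 1568 / 2.390 ≈ 656.07 px.
Scaling 1568 → 2986 is ×1.9043, so the height becomes 656.07 × 1.9043 ≈ 1249.37 px.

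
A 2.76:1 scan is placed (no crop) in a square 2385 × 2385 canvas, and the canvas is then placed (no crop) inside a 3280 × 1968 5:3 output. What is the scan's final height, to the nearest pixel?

Inside the 2385×2385 canvas the scan is width-limited at 2385.00 × 864.13.
The square canvas is height-limited in 3280×1968, giving 1968.00 × 1968.00; scale factor 0.8252.
So the scan's height is 864.13 × 0.8252 ≈ 713.04.

713 px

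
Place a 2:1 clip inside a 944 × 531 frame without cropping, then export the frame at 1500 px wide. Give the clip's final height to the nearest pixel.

In the 944×531 frame the clip fills the width: height = 944 × 1/2 ≈ 472.00 px.
Resizing to 1500 px wide multiplies everything by 1.5890: 472.00 → 750.00 px.

750 px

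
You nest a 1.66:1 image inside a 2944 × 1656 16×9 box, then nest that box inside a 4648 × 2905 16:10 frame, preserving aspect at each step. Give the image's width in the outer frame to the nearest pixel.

4340 px

First fit — 1.66:1 into 2944×1656 spans the height: 2748.96 × 1656.00.
Second fit — the 16×9 canvas into 4648×2905 spans the width: 4648.00 × 2614.50 (×1.5788 from 2944×1656).
So the image's width is 2748.96 × 1.5788 ≈ 4340.07.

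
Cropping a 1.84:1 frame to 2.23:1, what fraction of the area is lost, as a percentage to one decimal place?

Going from 1.84:1 to 2.23:1 means cutting height while keeping width.
Fraction kept = (1.840)/(2.230) ≈ 82.51%, so 17.49% is lost.

17.5%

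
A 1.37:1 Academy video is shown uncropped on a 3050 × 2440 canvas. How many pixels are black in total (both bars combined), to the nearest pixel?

651854 pixels

1.37:1 Academy (1.370) > 5:4 (1.250), so the video fills the width.
Content height = 3050 / 1.370 ≈ 2226.2774 px.
Leftover height: 2440 − 2226.2774 = 213.7226 px.
Bar area = 213.7226 × 3050 ≈ 651854 px.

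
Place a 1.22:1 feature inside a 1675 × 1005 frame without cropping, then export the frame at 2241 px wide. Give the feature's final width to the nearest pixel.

At 1675×1005 the feature is height-limited, so width = 1005 × 1.220 ≈ 1226.10 px.
The frame scales by 2241/1675 = 1.3379; 1226.10 × 1.3379 ≈ 1640.41 px.

1640 px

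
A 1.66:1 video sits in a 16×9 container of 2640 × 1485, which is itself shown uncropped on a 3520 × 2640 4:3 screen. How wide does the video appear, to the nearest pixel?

3287 px

First fit — 1.66:1 into 2640×1485 spans the height: 2465.10 × 1485.00.
The 16×9 canvas is width-limited in 3520×2640, giving 3520.00 × 1980.00; scale factor 1.3333.
So the video's width is 2465.10 × 1.3333 ≈ 3286.80.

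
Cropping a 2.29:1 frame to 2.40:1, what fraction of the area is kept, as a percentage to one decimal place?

95.4%

2.40:1 is wider than 2.29:1, so the crop keeps the full width and trims the height.
Fraction kept = (2.290)/(2.400) ≈ 95.42%.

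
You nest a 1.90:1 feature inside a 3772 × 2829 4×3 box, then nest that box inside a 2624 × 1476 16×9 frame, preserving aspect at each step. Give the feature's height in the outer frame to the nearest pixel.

1.90:1 in 3772×2829: fills the width, so the feature is 3772.00 × 1985.26.
Second fit — the 4×3 canvas into 2624×1476 spans the height: 1968.00 × 1476.00 (×0.5217 from 3772×2829).
Applying the same ×0.5217: 1985.26 → 1035.79.

1036 px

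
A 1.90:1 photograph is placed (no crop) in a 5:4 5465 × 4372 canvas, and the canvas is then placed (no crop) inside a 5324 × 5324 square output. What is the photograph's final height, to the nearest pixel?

1.90:1 in 5465×4372: fills the width, so the photograph is 5465.00 × 2876.32.
Second fit — the 5:4 canvas into 5324×5324 spans the width: 5324.00 × 4259.20 (×0.9742 from 5465×4372).
So the photograph's height is 2876.32 × 0.9742 ≈ 2802.11.

2802 px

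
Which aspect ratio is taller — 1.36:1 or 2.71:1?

1.36 and 2.71; 2.71 > 1.36. The smaller width-to-height ratio is the taller frame.

1.36:1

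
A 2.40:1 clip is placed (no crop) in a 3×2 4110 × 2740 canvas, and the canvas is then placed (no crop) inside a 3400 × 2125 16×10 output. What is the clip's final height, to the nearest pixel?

1328 px

First fit — 2.40:1 into 4110×2740 spans the width: 4110.00 × 1712.50.
3×2 in 3400×2125: fills the height, so the intermediate becomes 3187.50 × 2125.00 — a scale of ×0.7755.
Applying the same ×0.7755: 1712.50 → 1328.12.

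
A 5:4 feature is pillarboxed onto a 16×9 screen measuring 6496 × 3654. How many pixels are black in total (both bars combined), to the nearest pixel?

7046739 pixels

Since 1.250 < 1.778, the feature is height-limited.
That makes the image 4567.5000 px wide (3654 × 5/4).
Black = 6496 − 4567.5000 = 1928.5000 px.
Across the 3654-px span: 1928.5000 × 3654 ≈ 7046739 px.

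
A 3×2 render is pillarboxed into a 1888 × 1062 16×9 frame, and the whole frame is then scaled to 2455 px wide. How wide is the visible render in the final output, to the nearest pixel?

2071 px

In the 1888×1062 frame the render fills the height: width = 1062 × 3/2 ≈ 1593.00 px.
The frame scales by 2455/1888 = 1.3003; 1593.00 × 1.3003 ≈ 2071.41 px.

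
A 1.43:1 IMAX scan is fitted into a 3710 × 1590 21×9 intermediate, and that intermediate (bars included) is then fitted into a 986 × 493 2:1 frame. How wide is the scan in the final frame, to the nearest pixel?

604 px

First fit — 1.43:1 IMAX into 3710×1590 spans the height: 2273.70 × 1590.00.
Second fit — the 21×9 canvas into 986×493 spans the width: 986.00 × 422.57 (×0.2658 from 3710×1590).
Applying the same ×0.2658: 2273.70 → 604.28.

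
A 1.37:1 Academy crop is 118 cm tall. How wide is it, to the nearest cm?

162 cm

118 × 1.370 = 161.66.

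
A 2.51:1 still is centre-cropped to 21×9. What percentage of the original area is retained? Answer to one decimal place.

93.0%

The height stays; only width is cut (since 21×9 is narrower than 2.51:1).
(2.333)/(2.510) ≈ 0.930 of the area survives.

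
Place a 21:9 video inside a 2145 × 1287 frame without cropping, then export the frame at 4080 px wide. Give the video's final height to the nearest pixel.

1749 px

At 2145×1287 the video is width-limited, so height = 2145 × 9/21 ≈ 919.29 px.
Scaling 2145 → 4080 is ×1.9021, so the height becomes 919.29 × 1.9021 ≈ 1748.57 px.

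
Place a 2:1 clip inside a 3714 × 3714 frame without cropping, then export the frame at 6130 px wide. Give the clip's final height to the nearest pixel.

At 3714×3714 the clip is width-limited, so height = 3714 × 1/2 ≈ 1857.00 px.
The frame scales by 6130/3714 = 1.6505; 1857.00 × 1.6505 ≈ 3065.00 px.

3065 px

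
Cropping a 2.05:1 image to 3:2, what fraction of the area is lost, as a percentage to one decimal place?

3:2 is narrower than 2.05:1, so the crop keeps the full height and trims the width.
(1.500)/(2.050) ≈ 0.732 of the area survives, leaving 26.83% discarded.

26.8%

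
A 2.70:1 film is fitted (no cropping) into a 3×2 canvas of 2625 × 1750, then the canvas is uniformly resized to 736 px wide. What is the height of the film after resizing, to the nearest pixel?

273 px

At 2625×1750 the film is width-limited, so height = 2625 / 2.700 ≈ 972.22 px.
Scaling 2625 → 736 is ×0.2804, so the height becomes 972.22 × 0.2804 ≈ 272.59 px.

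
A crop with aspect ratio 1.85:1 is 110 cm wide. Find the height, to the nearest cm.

59 cm

110 / 1.850 = 59.46.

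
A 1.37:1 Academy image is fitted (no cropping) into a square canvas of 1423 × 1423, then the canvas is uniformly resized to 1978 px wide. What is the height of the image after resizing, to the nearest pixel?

1444 px

In the 1423×1423 frame the image fills the width: height = 1423 / 1.370 ≈ 1038.69 px.
Resizing to 1978 px wide multiplies everything by 1.3900: 1038.69 → 1443.80 px.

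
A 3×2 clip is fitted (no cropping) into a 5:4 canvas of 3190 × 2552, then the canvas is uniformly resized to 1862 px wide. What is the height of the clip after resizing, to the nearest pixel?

At 3190×2552 the clip is width-limited, so height = 3190 × 2/3 ≈ 2126.67 px.
Scaling 3190 → 1862 is ×0.5837, so the height becomes 2126.67 × 0.5837 ≈ 1241.33 px.

1241 px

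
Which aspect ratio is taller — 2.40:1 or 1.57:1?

1.57:1

2.4 and 1.57; 2.4 > 1.57. The smaller width-to-height ratio is the taller frame.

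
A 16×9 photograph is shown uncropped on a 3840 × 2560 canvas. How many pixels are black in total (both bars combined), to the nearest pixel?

1536000 pixels

Since 1.778 > 1.500, the photograph is width-limited.
The photograph is 3840 × 9/16 ≈ 2160.0000 px tall.
Black = 2560 − 2160.0000 = 400.0000 px.
Across the 3840-px span: 400.0000 × 3840 ≈ 1536000 px.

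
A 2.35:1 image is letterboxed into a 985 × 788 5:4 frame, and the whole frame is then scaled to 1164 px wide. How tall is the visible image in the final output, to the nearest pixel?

Fitted into 985×788, the image spans the width; its height is 985 / 2.350 ≈ 419.15 px.
Scaling 985 → 1164 is ×1.1817, so the height becomes 419.15 × 1.1817 ≈ 495.32 px.

495 px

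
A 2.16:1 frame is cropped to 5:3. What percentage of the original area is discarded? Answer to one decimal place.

The height stays; only width is cut (since 5:3 is narrower than 2.16:1).
Area ratio = (1.667)/(2.160) = 77.16%; the remaining 22.84% is cropped out.

22.8%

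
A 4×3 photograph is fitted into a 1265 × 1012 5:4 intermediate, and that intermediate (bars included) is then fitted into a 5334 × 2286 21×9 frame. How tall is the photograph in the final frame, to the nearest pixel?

2143 px

Inside the 1265×1012 canvas the photograph is width-limited at 1265.00 × 948.75.
The 5:4 canvas is height-limited in 5334×2286, giving 2857.50 × 2286.00; scale factor 2.2589.
So the photograph's height is 948.75 × 2.2589 ≈ 2143.12.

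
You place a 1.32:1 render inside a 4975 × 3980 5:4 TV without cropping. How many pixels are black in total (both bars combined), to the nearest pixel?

1.32:1 (1.320) > 5:4 (1.250), so the render fills the width.
Content height = 4975 / 1.320 ≈ 3768.9394 px.
Leftover height: 3980 − 3768.9394 = 211.0606 px.
That's 211.0606 × 4975 ≈ 1050027 black pixels.

1050027 pixels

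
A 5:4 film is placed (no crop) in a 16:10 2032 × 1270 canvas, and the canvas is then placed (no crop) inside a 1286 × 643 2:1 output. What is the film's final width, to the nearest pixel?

Inside the 2032×1270 canvas the film is height-limited at 1587.50 × 1270.00.
Second fit — the 16:10 canvas into 1286×643 spans the height: 1028.80 × 643.00 (×0.5063 from 2032×1270).
So the film's width is 1587.50 × 0.5063 ≈ 803.75.

804 px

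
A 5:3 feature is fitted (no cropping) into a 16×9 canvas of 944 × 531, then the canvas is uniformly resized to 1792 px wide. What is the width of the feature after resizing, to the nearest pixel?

1680 px

Fitted into 944×531, the feature spans the height; its width is 531 × 5/3 ≈ 885.00 px.
The frame scales by 1792/944 = 1.8983; 885.00 × 1.8983 ≈ 1680.00 px.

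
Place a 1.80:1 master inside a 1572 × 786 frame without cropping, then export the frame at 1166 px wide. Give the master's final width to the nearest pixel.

Fitted into 1572×786, the master spans the height; its width is 786 × 1.800 ≈ 1414.80 px.
The frame scales by 1166/1572 = 0.7417; 1414.80 × 0.7417 ≈ 1049.40 px.

1049 px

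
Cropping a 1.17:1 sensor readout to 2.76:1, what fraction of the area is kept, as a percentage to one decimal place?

Going from 1.17:1 to 2.76:1 means cutting height while keeping width.
(1.170)/(2.760) ≈ 0.424 of the area survives.

42.4%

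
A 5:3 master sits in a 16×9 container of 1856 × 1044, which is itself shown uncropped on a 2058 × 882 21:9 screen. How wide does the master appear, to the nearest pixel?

5:3 in 1856×1044: fills the height, so the master is 1740.00 × 1044.00.
16×9 in 2058×882: fills the height, so the intermediate becomes 1568.00 × 882.00 — a scale of ×0.8448.
Applying the same ×0.8448: 1740.00 → 1470.00.

1470 px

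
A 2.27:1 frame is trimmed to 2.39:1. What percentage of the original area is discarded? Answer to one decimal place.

Going from 2.27:1 to 2.39:1 means cutting height while keeping width.
Fraction kept = (2.270)/(2.390) ≈ 94.98%, so 5.02% is lost.

5.0%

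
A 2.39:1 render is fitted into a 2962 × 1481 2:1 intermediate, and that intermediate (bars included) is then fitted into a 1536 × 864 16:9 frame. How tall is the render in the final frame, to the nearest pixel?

643 px

2.39:1 in 2962×1481: fills the width, so the render is 2962.00 × 1239.33.
2:1 in 1536×864: fills the width, so the intermediate becomes 1536.00 × 768.00 — a scale of ×0.5186.
So the render's height is 1239.33 × 0.5186 ≈ 642.68.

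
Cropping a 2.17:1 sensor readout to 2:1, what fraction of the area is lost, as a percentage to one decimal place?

Going from 2.17:1 to 2:1 means cutting width while keeping height.
(2.000)/(2.170) ≈ 0.922 of the area survives, leaving 7.83% discarded.

7.8%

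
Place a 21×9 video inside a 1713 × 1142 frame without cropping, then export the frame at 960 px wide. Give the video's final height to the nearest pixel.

411 px

In the 1713×1142 frame the video fills the width: height = 1713 × 9/21 ≈ 734.14 px.
The frame scales by 960/1713 = 0.5604; 734.14 × 0.5604 ≈ 411.43 px.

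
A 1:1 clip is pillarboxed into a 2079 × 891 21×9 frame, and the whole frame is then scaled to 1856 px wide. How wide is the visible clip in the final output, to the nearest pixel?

At 2079×891 the clip is height-limited, so width = 891 × 1/1 ≈ 891.00 px.
Scaling 2079 → 1856 is ×0.8927, so the width becomes 891.00 × 0.8927 ≈ 795.43 px.

795 px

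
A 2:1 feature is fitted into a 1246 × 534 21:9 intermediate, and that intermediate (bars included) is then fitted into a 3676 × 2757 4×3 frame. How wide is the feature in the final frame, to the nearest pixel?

2:1 in 1246×534: fills the height, so the feature is 1068.00 × 534.00.
21:9 in 3676×2757: fills the width, so the intermediate becomes 3676.00 × 1575.43 — a scale of ×2.9502.
The feature scales with it: width 1068.00 × 2.9502 ≈ 3150.86.

3151 px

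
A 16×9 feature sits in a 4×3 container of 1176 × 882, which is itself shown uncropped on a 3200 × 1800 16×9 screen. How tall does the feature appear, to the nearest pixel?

1350 px

First fit — 16×9 into 1176×882 spans the width: 1176.00 × 661.50.
The 4×3 canvas is height-limited in 3200×1800, giving 2400.00 × 1800.00; scale factor 2.0408.
Applying the same ×2.0408: 661.50 → 1350.00.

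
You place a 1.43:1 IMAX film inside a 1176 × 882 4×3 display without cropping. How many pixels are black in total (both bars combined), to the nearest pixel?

Since 1.430 > 1.333, the film is width-limited.
The film is 1176 / 1.430 ≈ 822.3776 px tall.
Black = 882 − 822.3776 = 59.6224 px.
That's 59.6224 × 1176 ≈ 70116 black pixels.

70116 pixels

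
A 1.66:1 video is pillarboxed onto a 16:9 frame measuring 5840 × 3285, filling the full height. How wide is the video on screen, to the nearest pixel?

Content width = 3285 × 1.660 ≈ 5453.10 px.

5453 px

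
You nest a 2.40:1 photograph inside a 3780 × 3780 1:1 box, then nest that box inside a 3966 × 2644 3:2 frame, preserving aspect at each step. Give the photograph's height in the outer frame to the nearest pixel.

Inside the 3780×3780 canvas the photograph is width-limited at 3780.00 × 1575.00.
Second fit — the 1:1 canvas into 3966×2644 spans the height: 2644.00 × 2644.00 (×0.6995 from 3780×3780).
So the photograph's height is 1575.00 × 0.6995 ≈ 1101.67.

1102 px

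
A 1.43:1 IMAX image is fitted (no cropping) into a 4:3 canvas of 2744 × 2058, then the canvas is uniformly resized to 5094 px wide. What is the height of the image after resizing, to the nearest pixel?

Fitted into 2744×2058, the image spans the width; its height is 2744 / 1.430 ≈ 1918.88 px.
Scaling 2744 → 5094 is ×1.8564, so the height becomes 1918.88 × 1.8564 ≈ 3562.24 px.

3562 px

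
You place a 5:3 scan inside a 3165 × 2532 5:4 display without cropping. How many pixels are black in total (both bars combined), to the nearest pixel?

5:3 (1.667) > 5:4 (1.250), so the scan fills the width.
Content height = 3165 × 3/5 ≈ 1899.0000 px.
Black = 2532 − 1899.0000 = 633.0000 px.
Bar area = 633.0000 × 3165 ≈ 2003445 px.

2003445 pixels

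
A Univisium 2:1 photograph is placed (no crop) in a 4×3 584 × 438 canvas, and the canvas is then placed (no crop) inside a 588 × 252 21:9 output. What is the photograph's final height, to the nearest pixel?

First fit — Univisium 2:1 into 584×438 spans the width: 584.00 × 292.00.
The 4×3 canvas is height-limited in 588×252, giving 336.00 × 252.00; scale factor 0.5753.
Applying the same ×0.5753: 292.00 → 168.00.

168 px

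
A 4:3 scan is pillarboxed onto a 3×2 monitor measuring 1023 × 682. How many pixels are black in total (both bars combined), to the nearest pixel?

77521 pixels

Since 1.333 < 1.500, the scan is height-limited.
That makes the image 909.3333 px wide (682 × 4/3).
Leftover width: 1023 − 909.3333 = 113.6667 px.
Across the 682-px span: 113.6667 × 682 ≈ 77521 px.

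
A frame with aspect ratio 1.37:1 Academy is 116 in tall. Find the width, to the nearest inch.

116 × 1.370 = 158.92.

159 in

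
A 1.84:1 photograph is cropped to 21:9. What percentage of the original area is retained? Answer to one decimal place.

Going from 1.84:1 to 21:9 means cutting height while keeping width.
Fraction kept = (1.840)/(2.333) ≈ 78.86%.

78.9%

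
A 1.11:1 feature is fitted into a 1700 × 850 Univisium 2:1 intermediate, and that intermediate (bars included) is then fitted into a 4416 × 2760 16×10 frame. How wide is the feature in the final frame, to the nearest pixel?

2451 px

1.11:1 in 1700×850: fills the height, so the feature is 943.50 × 850.00.
Univisium 2:1 in 4416×2760: fills the width, so the intermediate becomes 4416.00 × 2208.00 — a scale of ×2.5976.
The feature scales with it: width 943.50 × 2.5976 ≈ 2450.88.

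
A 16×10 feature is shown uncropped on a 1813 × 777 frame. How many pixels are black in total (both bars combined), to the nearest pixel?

442735 pixels

16×10 is narrower than 21:9, so it spans the full height.
Content width = 777 × 16/10 ≈ 1243.2000 px.
Black = 1813 − 1243.2000 = 569.8000 px.
Bar area = 569.8000 × 777 ≈ 442735 px.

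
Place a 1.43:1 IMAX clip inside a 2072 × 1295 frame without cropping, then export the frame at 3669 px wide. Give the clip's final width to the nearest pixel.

Fitted into 2072×1295, the clip spans the height; its width is 1295 × 1.430 ≈ 1851.85 px.
Scaling 2072 → 3669 is ×1.7708, so the width becomes 1851.85 × 1.7708 ≈ 3279.17 px.

3279 px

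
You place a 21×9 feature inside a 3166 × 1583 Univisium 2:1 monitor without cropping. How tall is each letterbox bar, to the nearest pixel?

113 px

Since 2.333 > 2.000, the feature is width-limited.
That makes the image 1356.86 px tall (3166 × 9/21).
Leftover height: 1583 − 1356.86 = 226.14 px → 113.07 each side.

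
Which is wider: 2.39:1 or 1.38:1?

2.39:1

2.39 and 1.38; 2.39 > 1.38.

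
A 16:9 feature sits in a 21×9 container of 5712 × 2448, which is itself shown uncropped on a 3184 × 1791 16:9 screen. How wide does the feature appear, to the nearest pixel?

2426 px

Inside the 5712×2448 canvas the feature is height-limited at 4352.00 × 2448.00.
Second fit — the 21×9 canvas into 3184×1791 spans the width: 3184.00 × 1364.57 (×0.5574 from 5712×2448).
So the feature's width is 4352.00 × 0.5574 ≈ 2425.90.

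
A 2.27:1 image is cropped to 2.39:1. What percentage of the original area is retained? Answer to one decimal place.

95.0%

Going from 2.27:1 to 2.39:1 means cutting height while keeping width.
Fraction kept = (2.270)/(2.390) ≈ 94.98%.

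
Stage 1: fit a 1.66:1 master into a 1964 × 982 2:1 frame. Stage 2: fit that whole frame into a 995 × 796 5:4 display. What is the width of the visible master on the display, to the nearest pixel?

826 px

First fit — 1.66:1 into 1964×982 spans the height: 1630.12 × 982.00.
2:1 in 995×796: fills the width, so the intermediate becomes 995.00 × 497.50 — a scale of ×0.5066.
So the master's width is 1630.12 × 0.5066 ≈ 825.85.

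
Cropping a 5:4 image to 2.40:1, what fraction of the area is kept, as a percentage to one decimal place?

52.1%

Going from 5:4 to 2.40:1 means cutting height while keeping width.
Fraction kept = (1.250)/(2.400) ≈ 52.08%.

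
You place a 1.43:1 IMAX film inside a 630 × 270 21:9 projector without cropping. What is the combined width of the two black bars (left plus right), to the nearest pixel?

1.43:1 IMAX is narrower than 21:9, so it spans the full height.
Content width = 270 × 1.430 ≈ 386.10 px.
630 − 386.10 = 243.90 px of bars.

244 px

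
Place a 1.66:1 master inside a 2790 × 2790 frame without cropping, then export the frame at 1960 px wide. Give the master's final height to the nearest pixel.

1181 px

Fitted into 2790×2790, the master spans the width; its height is 2790 / 1.660 ≈ 1680.72 px.
Resizing to 1960 px wide multiplies everything by 0.7025: 1680.72 → 1180.72 px.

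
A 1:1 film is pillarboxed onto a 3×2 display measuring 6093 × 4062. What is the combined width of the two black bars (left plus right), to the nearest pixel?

2031 px

1:1 is narrower than 3×2, so it spans the full height.
Content width = 4062 × 1/1 ≈ 4062.00 px.
Leftover width: 6093 − 4062.00 = 2031.00 px.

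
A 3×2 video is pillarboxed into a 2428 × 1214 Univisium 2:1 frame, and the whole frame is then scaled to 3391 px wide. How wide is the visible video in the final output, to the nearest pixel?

2543 px

Fitted into 2428×1214, the video spans the height; its width is 1214 × 3/2 ≈ 1821.00 px.
Resizing to 3391 px wide multiplies everything by 1.3966: 1821.00 → 2543.25 px.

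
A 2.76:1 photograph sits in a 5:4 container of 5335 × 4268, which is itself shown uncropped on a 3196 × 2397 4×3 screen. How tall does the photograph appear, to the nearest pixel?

Inside the 5335×4268 canvas the photograph is width-limited at 5335.00 × 1932.97.
Second fit — the 5:4 canvas into 3196×2397 spans the height: 2996.25 × 2397.00 (×0.5616 from 5335×4268).
Applying the same ×0.5616: 1932.97 → 1085.60.

1086 px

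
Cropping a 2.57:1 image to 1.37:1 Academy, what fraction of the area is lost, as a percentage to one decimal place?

The height stays; only width is cut (since 1.37:1 Academy is narrower than 2.57:1).
Area ratio = (1.370)/(2.570) = 53.31%; the remaining 46.69% is cropped out.

46.7%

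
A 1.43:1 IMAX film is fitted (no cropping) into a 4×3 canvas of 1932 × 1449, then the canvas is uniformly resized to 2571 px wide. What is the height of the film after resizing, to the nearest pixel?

In the 1932×1449 frame the film fills the width: height = 1932 / 1.430 ≈ 1351.05 px.
Resizing to 2571 px wide multiplies everything by 1.3307: 1351.05 → 1797.90 px.

1798 px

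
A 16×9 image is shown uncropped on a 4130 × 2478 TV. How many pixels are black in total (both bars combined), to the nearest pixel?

Since 1.778 > 1.667, the image is width-limited.
Content height = 4130 × 9/16 ≈ 2323.1250 px.
2478 − 2323.1250 = 154.8750 px of bars.
That's 154.8750 × 4130 ≈ 639634 black pixels.

639634 pixels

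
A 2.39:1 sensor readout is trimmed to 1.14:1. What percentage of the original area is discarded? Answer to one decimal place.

The height stays; only width is cut (since 1.14:1 is narrower than 2.39:1).
Area ratio = (1.140)/(2.390) = 47.70%; the remaining 52.30% is cropped out.

52.3%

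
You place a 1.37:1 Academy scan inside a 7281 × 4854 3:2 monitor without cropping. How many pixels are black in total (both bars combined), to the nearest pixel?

3062971 pixels

Since 1.370 < 1.500, the scan is height-limited.
That makes the image 6649.9800 px wide (4854 × 1.370).
7281 − 6649.9800 = 631.0200 px of bars.
Across the 4854-px span: 631.0200 × 4854 ≈ 3062971 px.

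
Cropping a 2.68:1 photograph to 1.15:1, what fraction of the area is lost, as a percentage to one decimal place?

57.1%

Going from 2.68:1 to 1.15:1 means cutting width while keeping height.
Fraction kept = (1.150)/(2.680) ≈ 42.91%, so 57.09% is lost.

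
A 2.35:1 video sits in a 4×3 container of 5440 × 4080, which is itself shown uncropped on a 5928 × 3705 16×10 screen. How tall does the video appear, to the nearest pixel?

2102 px

Inside the 5440×4080 canvas the video is width-limited at 5440.00 × 2314.89.
The 4×3 canvas is height-limited in 5928×3705, giving 4940.00 × 3705.00; scale factor 0.9081.
The video scales with it: height 2314.89 × 0.9081 ≈ 2102.13.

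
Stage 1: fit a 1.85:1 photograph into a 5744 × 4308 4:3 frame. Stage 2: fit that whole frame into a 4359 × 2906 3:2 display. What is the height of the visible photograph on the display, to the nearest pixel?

2094 px

First fit — 1.85:1 into 5744×4308 spans the width: 5744.00 × 3104.86.
Second fit — the 4:3 canvas into 4359×2906 spans the height: 3874.67 × 2906.00 (×0.6746 from 5744×4308).
So the photograph's height is 3104.86 × 0.6746 ≈ 2094.41.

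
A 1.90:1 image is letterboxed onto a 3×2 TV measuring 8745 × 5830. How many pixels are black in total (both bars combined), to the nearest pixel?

10733337 pixels

Since 1.900 > 1.500, the image is width-limited.
The image is 8745 / 1.900 ≈ 4602.6316 px tall.
5830 − 4602.6316 = 1227.3684 px of bars.
That's 1227.3684 × 8745 ≈ 10733337 black pixels.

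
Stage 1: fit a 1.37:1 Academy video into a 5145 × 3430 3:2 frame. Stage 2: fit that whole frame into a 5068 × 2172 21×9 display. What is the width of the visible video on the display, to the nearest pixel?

Inside the 5145×3430 canvas the video is height-limited at 4699.10 × 3430.00.
3:2 in 5068×2172: fills the height, so the intermediate becomes 3258.00 × 2172.00 — a scale of ×0.6332.
So the video's width is 4699.10 × 0.6332 ≈ 2975.64.

2976 px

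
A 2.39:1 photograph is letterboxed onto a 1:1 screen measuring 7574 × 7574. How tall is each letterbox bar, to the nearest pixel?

2202 px

2.39:1 (2.390) > 1:1 (1.000), so the photograph fills the width.
Content height = 7574 / 2.390 ≈ 3169.04 px.
Black = 7574 − 3169.04 = 4404.96 px, or 2202.48 per bar.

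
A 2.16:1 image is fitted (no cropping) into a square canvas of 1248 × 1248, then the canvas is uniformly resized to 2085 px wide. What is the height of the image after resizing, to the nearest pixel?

965 px

Fitted into 1248×1248, the image spans the width; its height is 1248 / 2.160 ≈ 577.78 px.
The frame scales by 2085/1248 = 1.6707; 577.78 × 1.6707 ≈ 965.28 px.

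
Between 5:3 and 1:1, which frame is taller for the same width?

1:1

5:3 = 1.667 and 1; 1.667 > 1. The smaller width-to-height ratio is the taller frame.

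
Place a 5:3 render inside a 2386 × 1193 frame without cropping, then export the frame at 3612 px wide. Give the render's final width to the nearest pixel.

Fitted into 2386×1193, the render spans the height; its width is 1193 × 5/3 ≈ 1988.33 px.
Scaling 2386 → 3612 is ×1.5138, so the width becomes 1988.33 × 1.5138 ≈ 3010.00 px.

3010 px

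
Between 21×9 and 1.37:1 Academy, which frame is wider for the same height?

21×9

21×9 = 2.333 and 1.37; 2.333 > 1.37.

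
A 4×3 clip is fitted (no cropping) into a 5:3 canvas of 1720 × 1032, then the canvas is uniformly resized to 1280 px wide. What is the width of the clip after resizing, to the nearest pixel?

1024 px

In the 1720×1032 frame the clip fills the height: width = 1032 × 4/3 ≈ 1376.00 px.
Resizing to 1280 px wide multiplies everything by 0.7442: 1376.00 → 1024.00 px.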